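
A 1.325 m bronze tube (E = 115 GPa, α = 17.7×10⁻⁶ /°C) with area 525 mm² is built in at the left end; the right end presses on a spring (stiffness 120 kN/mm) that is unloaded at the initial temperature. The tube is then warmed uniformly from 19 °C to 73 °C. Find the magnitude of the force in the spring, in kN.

P ≈ 41.8 kN

The unrestrained thermal change is αΔT L = 17.7×10⁻⁶ × 54 × 1325 = 1.266 mm.
Let P be the compressive force at the spring. The tube shortens elastically by PL/(AE) and the spring compresses by P/k; together these equal δ_free.
So P = δ_free / [L/(AE) + 1/k] = 1.266 / [ 1325/(525×115×10³) + 1/(120×10³) ].
P = 1.266 / 3.028×10⁻⁵ = 41820 N.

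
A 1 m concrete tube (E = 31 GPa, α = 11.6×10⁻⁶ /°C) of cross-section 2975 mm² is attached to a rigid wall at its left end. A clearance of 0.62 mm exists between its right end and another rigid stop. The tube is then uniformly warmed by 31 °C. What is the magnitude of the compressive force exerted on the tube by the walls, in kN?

If the wall were absent the tube would grow by αΔT L = 11.6×10⁻⁶ × 31 × 1000 = 0.3596 mm.
Since δ_free = 0.36 mm is less than the 0.62 mm gap, the tube never touches the wall. No axial force develops.

P ≈ 0 kN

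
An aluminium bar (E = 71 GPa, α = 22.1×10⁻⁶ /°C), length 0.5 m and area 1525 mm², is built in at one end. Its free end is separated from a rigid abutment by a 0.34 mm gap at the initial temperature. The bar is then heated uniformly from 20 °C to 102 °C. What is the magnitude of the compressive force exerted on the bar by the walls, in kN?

P ≈ 123 kN

Unrestrained expansion: δ_free = αΔT L = 22.1×10⁻⁶ × 82 × 500 = 0.9061 mm.
This exceeds the 0.34 mm gap, so the wall pushes back. The portion of expansion that must be recovered elastically is δ_free − gap = 0.9061 − 0.34 = 0.5661 mm.
That suppressed elongation corresponds to σ = E·Δ/L = 71×10³ × 0.5661/500 = 80.39 MPa.
Force on the wall = σA = 80.39 × 1525 mm² = 122.6 kN.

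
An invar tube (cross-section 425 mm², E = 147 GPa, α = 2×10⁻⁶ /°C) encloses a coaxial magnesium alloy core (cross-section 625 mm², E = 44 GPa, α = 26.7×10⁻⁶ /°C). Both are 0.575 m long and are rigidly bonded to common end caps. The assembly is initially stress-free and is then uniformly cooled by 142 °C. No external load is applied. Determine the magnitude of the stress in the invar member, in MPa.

σ ≈ 158 MPa (compressive)

Both members must finish at the same length. With the larger α, the magnesium alloy tends to over-contract; the plates restrain it, putting the magnesium alloy in tension and the invar in compression. With no external load the two internal forces are equal and opposite, magnitude P.
Equating the net (thermal + elastic) strains gives |α₁ − α₂|·ΔT = P·[1/(A₁E₁) + 1/(A₂E₂)].
|α₁ − α₂|·ΔT = 24.7×10⁻⁶ × 142 = 0.003507.
1/(A₁E₁) + 1/(A₂E₂) = 1/(425×147×10³) + 1/(625×44×10³) = 5.237×10⁻⁸ N⁻¹.
So P = 0.003507 / 5.237×10⁻⁸ = 66.97 kN.
σ_{invar} = P/A₁ = 66970/425 = 157.6 MPa, compressive.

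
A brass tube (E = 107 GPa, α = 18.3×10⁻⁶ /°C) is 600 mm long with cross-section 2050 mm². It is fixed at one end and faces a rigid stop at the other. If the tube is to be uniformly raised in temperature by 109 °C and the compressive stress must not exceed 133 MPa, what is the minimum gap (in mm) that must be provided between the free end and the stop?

g ≈ 0.451 mm

Free expansion if unrestrained: δ_free = αΔT L = 18.3×10⁻⁶ × 109 × 600 = 1.197 mm.
At the allowable stress the elastic shortening the wall may impose is σL/E = 133 × 600 / (107×10³) = 0.7458 mm.
So the gap has to take up the difference, g_min = δ_free − σL/E = 1.197 − 0.7458 = 0.451 mm.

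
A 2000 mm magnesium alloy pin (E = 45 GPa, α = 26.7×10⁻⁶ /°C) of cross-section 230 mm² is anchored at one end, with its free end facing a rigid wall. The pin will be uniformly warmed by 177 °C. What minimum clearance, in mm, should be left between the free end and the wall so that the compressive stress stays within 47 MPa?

g ≈ 7.36 mm

Free expansion if unrestrained: δ_free = αΔT L = 26.7×10⁻⁶ × 177 × 2000 = 9.452 mm.
At the allowable stress the elastic shortening the wall may impose is σL/E = 47 × 2000 / (45×10³) = 2.089 mm.
So the gap has to take up the difference, g_min = δ_free − σL/E = 9.452 − 2.089 = 7.363 mm.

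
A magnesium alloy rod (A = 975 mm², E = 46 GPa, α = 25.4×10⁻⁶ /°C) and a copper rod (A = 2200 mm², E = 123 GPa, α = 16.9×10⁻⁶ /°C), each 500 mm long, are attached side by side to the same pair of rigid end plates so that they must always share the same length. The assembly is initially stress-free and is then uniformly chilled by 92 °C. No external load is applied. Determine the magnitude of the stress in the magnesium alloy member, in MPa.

σ ≈ 30.9 MPa (tensile)

Both members must finish at the same length. With the larger α, the magnesium alloy tends to over-contract; the plates restrain it, putting the magnesium alloy in tension and the copper in compression. With no external load the two internal forces are equal and opposite, magnitude P.
Equating the net (thermal + elastic) strains gives |α₁ − α₂|·ΔT = P·[1/(A₁E₁) + 1/(A₂E₂)].
|α₁ − α₂|·ΔT = 8.5×10⁻⁶ × 92 = 0.000782.
1/(A₁E₁) + 1/(A₂E₂) = 1/(975×46×10³) + 1/(2200×123×10³) = 2.599×10⁻⁸ N⁻¹.
So P = 0.000782 / 2.599×10⁻⁸ = 30.09 kN.
σ_{magnesium alloy} = P/A₁ = 30090/975 = 30.86 MPa, tensile.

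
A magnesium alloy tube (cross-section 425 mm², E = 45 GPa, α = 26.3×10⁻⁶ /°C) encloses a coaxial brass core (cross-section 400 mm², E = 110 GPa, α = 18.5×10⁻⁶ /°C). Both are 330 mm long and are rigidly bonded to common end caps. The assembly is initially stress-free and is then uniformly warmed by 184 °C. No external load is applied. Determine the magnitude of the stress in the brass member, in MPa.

Both members must finish at the same length. With the larger α, the magnesium alloy tends to over-expand; the plates restrain it, putting the magnesium alloy in compression and the brass in tension. With no external load the two internal forces are equal and opposite, magnitude P.
Equating the net (thermal + elastic) strains gives |α₁ − α₂|·ΔT = P·[1/(A₁E₁) + 1/(A₂E₂)].
|α₁ − α₂|·ΔT = 7.8×10⁻⁶ × 184 = 0.001435.
1/(A₁E₁) + 1/(A₂E₂) = 1/(425×45×10³) + 1/(400×110×10³) = 7.501×10⁻⁸ N⁻¹.
P = 0.001435 / 7.501×10⁻⁸ = 19130 N = 19.13 kN.
σ_{brass} = P/A₂ = 19130/400 = 47.83 MPa, tensile.

σ ≈ 47.8 MPa (tensile)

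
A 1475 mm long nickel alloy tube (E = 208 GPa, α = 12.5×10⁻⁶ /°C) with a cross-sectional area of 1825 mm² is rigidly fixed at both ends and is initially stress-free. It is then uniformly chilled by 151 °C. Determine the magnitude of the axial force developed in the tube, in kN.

The ends cannot move, so σ = EαΔT = 208×10³ × 12.5×10⁻⁶ × 151 = 392.6 MPa.
Then P = σA = 392.6 × 1825 mm² = 716.5 kN, tensile.

P ≈ 716 kN (tensile)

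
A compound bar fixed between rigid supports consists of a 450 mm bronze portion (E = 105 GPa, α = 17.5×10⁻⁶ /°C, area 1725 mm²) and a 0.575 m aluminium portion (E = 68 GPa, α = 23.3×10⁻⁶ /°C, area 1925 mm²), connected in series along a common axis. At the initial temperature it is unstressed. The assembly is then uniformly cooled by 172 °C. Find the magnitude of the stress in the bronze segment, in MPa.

σ ≈ 308 MPa (tensile)

With the walls removed the bar would change length by δ_free = Σ αᵢΔT Lᵢ = 17.5×10⁻⁶×172×450 + 23.3×10⁻⁶×172×575 = 3.659 mm.
The walls prevent any net length change, so an axial force P (same in every segment) develops. Compatibility: P · Σ Lᵢ/(AᵢEᵢ) = δ_free.
Σ Lᵢ/(AᵢEᵢ) = 450/(1725×105×10³) + 575/(1925×68×10³) = 6.877×10⁻⁶ mm/N.
So P = 3.659 / 6.877×10⁻⁶ = 532 kN, tensile.
σ_{bronze} = P / A = 532000 / 1725 = 308.4 MPa.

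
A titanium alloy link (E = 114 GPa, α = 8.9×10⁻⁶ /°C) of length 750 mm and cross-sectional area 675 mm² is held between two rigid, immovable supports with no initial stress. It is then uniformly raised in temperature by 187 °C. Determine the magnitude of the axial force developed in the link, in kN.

P ≈ 128 kN (compressive)

Full restraint means ε = 0, so the stress is σ = EαΔT = 114×10³ × 8.9×10⁻⁶ × 187 = 189.7 MPa.
Axial force P = σA = 189.7 × 675 = 128100 N = 128.1 kN, compressive.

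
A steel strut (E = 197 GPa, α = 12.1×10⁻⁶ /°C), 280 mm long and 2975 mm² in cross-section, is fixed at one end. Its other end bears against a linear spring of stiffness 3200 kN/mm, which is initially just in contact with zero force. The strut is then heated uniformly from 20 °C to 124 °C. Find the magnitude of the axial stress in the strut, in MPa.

If the spring were absent the strut would lengthen by αΔT L = 12.1×10⁻⁶ × 104 × 280 = 0.3524 mm.
With a force P in the spring, the elastic change of the strut is PL/(AE) and that of the spring is P/k; compatibility requires their sum to equal δ_free.
So P = δ_free / [L/(AE) + 1/k] = 0.3524 / [ 280/(2975×197×10³) + 1/(3200×10³) ].
P = 0.3524 / 7.903×10⁻⁷ = 445900 N.
σ = P/A = 445900/2975 = 149.9 MPa.

σ ≈ 150 MPa (compressive)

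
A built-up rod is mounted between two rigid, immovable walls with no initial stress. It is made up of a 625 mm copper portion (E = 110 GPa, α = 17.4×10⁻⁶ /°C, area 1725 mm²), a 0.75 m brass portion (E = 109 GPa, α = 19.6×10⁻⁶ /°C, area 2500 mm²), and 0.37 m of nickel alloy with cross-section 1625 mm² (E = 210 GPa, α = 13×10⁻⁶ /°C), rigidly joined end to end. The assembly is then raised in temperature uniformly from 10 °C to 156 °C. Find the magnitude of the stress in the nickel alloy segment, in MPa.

σ ≈ 383 MPa (compressive)

With the walls removed the bar would change length by δ_free = Σ αᵢΔT Lᵢ = 17.4×10⁻⁶×146×625 + 19.6×10⁻⁶×146×750 + 13×10⁻⁶×146×370 = 4.436 mm.
Since the ends are fixed, an axial force P builds up, equal in every segment, with P · Σ Lᵢ/(AᵢEᵢ) = δ_free.
Σ Lᵢ/(AᵢEᵢ) = 625/(1725×110×10³) + 750/(2500×109×10³) + 370/(1625×210×10³) = 7.13×10⁻⁶ mm/N.
P = 4.436 / 7.13×10⁻⁶ = 622200 N = 622.2 kN, compressive.
σ_{nickel alloy} = P / A = 622200 / 1625 = 382.9 MPa.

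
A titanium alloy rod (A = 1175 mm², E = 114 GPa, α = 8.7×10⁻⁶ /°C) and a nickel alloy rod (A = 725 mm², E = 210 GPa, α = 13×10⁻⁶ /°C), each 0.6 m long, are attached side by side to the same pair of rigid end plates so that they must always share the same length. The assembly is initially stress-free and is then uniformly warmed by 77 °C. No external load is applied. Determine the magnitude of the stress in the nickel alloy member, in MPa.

σ ≈ 32.5 MPa (compressive)

Equilibrium of a rigid end plate with no external load gives equal and opposite internal forces ±P in the two members. Since α_{nickel alloy} > α_{titanium alloy}, heating drives the nickel alloy into compression and the titanium alloy into tension.
Setting the final lengths equal and cancelling L: (α₁ − α₂)ΔT = P/(A₁E₁) + P/(A₂E₂).
|α₁ − α₂|·ΔT = 4.3×10⁻⁶ × 77 = 0.0003311.
1/(A₁E₁) + 1/(A₂E₂) = 1/(1175×114×10³) + 1/(725×210×10³) = 1.403×10⁻⁸ N⁻¹.
So P = 0.0003311 / 1.403×10⁻⁸ = 23.59 kN.
σ_{nickel alloy} = P/A₂ = 23590/725 = 32.54 MPa, compressive.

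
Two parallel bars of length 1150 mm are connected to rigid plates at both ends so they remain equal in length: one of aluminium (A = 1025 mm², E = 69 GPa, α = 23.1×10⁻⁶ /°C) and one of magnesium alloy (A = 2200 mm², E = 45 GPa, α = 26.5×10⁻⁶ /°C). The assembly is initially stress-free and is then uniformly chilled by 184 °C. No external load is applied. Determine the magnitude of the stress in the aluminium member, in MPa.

σ ≈ 25.2 MPa (compressive)

Both members must finish at the same length. With the larger α, the magnesium alloy tends to over-contract; the plates restrain it, putting the magnesium alloy in tension and the aluminium in compression. With no external load the two internal forces are equal and opposite, magnitude P.
Compatibility of the two members (thermal + elastic change equal): (α₁ − α₂)ΔT = P·[1/(A₁E₁) + 1/(A₂E₂)].
|α₁ − α₂|·ΔT = 3.4×10⁻⁶ × 184 = 0.0006256.
1/(A₁E₁) + 1/(A₂E₂) = 1/(1025×69×10³) + 1/(2200×45×10³) = 2.424×10⁻⁸ N⁻¹.
P = 0.0006256 / 2.424×10⁻⁸ = 25810 N = 25.81 kN.
σ_{aluminium} = P/A₁ = 25810/1025 = 25.18 MPa, compressive.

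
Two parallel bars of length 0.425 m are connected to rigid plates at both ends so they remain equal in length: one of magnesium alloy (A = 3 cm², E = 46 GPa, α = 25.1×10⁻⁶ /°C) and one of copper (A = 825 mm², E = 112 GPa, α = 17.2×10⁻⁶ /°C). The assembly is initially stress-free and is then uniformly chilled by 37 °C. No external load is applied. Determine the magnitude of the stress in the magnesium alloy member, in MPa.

The magnesium alloy has the larger α, so on cooling it would change length more than the copper if both were free. The rigid plates force a common final length, so the magnesium alloy is put into tension and the copper into compression, with equal and opposite forces P (no external load).
Setting the final lengths equal and cancelling L: (α₁ − α₂)ΔT = P/(A₁E₁) + P/(A₂E₂).
|α₁ − α₂|·ΔT = 7.9×10⁻⁶ × 37 = 0.0002923.
1/(A₁E₁) + 1/(A₂E₂) = 1/(300×46×10³) + 1/(825×112×10³) = 8.329×10⁻⁸ N⁻¹.
So P = 0.0002923 / 8.329×10⁻⁸ = 3.51 kN.
σ_{magnesium alloy} = P/A₁ = 3510/300 = 11.7 MPa, tensile.

σ ≈ 11.7 MPa (tensile)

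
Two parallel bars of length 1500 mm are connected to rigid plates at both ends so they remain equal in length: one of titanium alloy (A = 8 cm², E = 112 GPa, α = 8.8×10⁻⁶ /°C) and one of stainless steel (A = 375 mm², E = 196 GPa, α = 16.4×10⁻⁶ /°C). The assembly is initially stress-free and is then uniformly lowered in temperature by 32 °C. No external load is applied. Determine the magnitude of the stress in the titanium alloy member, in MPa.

σ ≈ 12.3 MPa (compressive)

The stainless steel has the larger α, so on cooling it would change length more than the titanium alloy if both were free. The rigid plates force a common final length, so the stainless steel is put into tension and the titanium alloy into compression, with equal and opposite forces P (no external load).
Setting the final lengths equal and cancelling L: (α₁ − α₂)ΔT = P/(A₁E₁) + P/(A₂E₂).
|α₁ − α₂|·ΔT = 7.6×10⁻⁶ × 32 = 0.0002432.
1/(A₁E₁) + 1/(A₂E₂) = 1/(800×112×10³) + 1/(375×196×10³) = 2.477×10⁻⁸ N⁻¹.
So P = 0.0002432 / 2.477×10⁻⁸ = 9.82 kN.
σ_{titanium alloy} = P/A₁ = 9820/800 = 12.27 MPa, compressive.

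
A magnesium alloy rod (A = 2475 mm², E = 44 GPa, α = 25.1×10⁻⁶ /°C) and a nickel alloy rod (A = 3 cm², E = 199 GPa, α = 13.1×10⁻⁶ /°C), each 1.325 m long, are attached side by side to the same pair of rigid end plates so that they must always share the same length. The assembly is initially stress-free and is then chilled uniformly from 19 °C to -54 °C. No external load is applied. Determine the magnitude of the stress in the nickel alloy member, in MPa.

Equilibrium of a rigid end plate with no external load gives equal and opposite internal forces ±P in the two members. Since α_{magnesium alloy} > α_{nickel alloy}, cooling drives the magnesium alloy into tension and the nickel alloy into compression.
Setting the final lengths equal and cancelling L: (α₁ − α₂)ΔT = P/(A₁E₁) + P/(A₂E₂).
|α₁ − α₂|·ΔT = 12×10⁻⁶ × 73 = 0.000876.
1/(A₁E₁) + 1/(A₂E₂) = 1/(2475×44×10³) + 1/(300×199×10³) = 2.593×10⁻⁸ N⁻¹.
So P = 0.000876 / 2.593×10⁻⁸ = 33.78 kN.
σ_{nickel alloy} = P/A₂ = 33780/300 = 112.6 MPa, compressive.

σ ≈ 113 MPa (compressive)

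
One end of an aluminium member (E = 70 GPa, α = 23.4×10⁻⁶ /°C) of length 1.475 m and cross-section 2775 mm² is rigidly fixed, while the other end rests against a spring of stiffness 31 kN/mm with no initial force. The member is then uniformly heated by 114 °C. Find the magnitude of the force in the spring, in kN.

P ≈ 98.7 kN

Free thermal expansion: δ_free = αΔT L = 23.4×10⁻⁶ × 114 × 1475 = 3.935 mm.
With a force P in the spring, the elastic change of the member is PL/(AE) and that of the spring is P/k; compatibility requires their sum to equal δ_free.
P [ L/(AE) + 1/k ] = δ_free → P [ 1475/(2775×70×10³) + 1/(31×10³) ] = 3.935.
P = 3.935 / 3.985×10⁻⁵ = 98730 N.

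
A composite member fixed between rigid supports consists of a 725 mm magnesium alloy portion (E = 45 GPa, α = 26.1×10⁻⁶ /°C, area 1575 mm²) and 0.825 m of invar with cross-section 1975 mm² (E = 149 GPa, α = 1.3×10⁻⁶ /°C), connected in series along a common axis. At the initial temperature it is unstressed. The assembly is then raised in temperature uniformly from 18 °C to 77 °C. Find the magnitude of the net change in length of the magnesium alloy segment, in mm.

If the supports were absent, the total length change would be Σ αᵢΔT Lᵢ = 26.1×10⁻⁶×59×725 + 1.3×10⁻⁶×59×825 = 1.18 mm.
The rigid supports impose zero overall length change; the single axial force P common to all segments must satisfy P Σ Lᵢ/(AᵢEᵢ) = δ_free.
Σ Lᵢ/(AᵢEᵢ) = 725/(1575×45×10³) + 825/(1975×149×10³) = 1.303×10⁻⁵ mm/N.
P = 1.18 / 1.303×10⁻⁵ = 90520 N = 90.52 kN, compressive.
For the magnesium alloy segment, free thermal change = 26.1×10⁻⁶×59×725 = 1.116 mm and elastic change from P = 90520×725/(1575×45×10³) = 0.9259 mm; these oppose, so the net change is 0.19 mm (segment lengthens).

|ΔL| ≈ 0.19 mm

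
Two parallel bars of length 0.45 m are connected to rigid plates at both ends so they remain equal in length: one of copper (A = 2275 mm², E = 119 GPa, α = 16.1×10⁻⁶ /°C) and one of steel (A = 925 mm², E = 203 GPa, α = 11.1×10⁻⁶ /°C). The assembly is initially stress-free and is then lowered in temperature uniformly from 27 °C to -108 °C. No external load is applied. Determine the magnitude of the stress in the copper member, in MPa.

Equilibrium of a rigid end plate with no external load gives equal and opposite internal forces ±P in the two members. Since α_{copper} > α_{steel}, cooling drives the copper into tension and the steel into compression.
Equating the net (thermal + elastic) strains gives |α₁ − α₂|·ΔT = P·[1/(A₁E₁) + 1/(A₂E₂)].
|α₁ − α₂|·ΔT = 5×10⁻⁶ × 135 = 0.000675.
1/(A₁E₁) + 1/(A₂E₂) = 1/(2275×119×10³) + 1/(925×203×10³) = 9.019×10⁻⁹ N⁻¹.
So P = 0.000675 / 9.019×10⁻⁹ = 74.84 kN.
σ_{copper} = P/A₁ = 74840/2275 = 32.9 MPa, tensile.

σ ≈ 32.9 MPa (tensile)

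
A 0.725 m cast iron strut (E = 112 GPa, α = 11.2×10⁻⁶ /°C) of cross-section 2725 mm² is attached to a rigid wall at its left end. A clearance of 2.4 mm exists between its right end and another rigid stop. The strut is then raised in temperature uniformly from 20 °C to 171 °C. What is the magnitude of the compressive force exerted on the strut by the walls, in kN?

If the wall were absent the strut would grow by αΔT L = 11.2×10⁻⁶ × 151 × 725 = 1.226 mm.
This is smaller than the 2.4 mm clearance, so the strut expands freely without reaching the stop — the stress is zero.

P ≈ 0 kN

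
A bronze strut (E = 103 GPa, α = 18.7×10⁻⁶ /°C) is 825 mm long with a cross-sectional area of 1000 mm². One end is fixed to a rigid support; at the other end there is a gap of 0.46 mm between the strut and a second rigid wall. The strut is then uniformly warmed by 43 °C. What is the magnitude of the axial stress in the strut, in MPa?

If the wall were absent the strut would grow by αΔT L = 18.7×10⁻⁶ × 43 × 825 = 0.6634 mm.
The gap closes (δ_free > 0.46 mm) and the wall then resists a further 0.6634 − 0.46 = 0.2034 mm of expansion.
So σ = E(δ_free − g)/L = 103×10³ × 0.2034/825 = 25.39 MPa.

σ ≈ 25.4 MPa (compressive)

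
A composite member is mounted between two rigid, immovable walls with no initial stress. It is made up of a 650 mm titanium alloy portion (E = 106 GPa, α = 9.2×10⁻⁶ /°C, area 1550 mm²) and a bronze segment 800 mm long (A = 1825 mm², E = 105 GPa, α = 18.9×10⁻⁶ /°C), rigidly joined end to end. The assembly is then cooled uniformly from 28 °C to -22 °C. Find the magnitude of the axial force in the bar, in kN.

Free thermal contraction of the whole bar: Σ αᵢΔT Lᵢ = 9.2×10⁻⁶×50×650 + 18.9×10⁻⁶×50×800 = 1.055 mm.
The walls prevent any net length change, so an axial force P (same in every segment) develops. Compatibility: P · Σ Lᵢ/(AᵢEᵢ) = δ_free.
Σ Lᵢ/(AᵢEᵢ) = 650/(1550×106×10³) + 800/(1825×105×10³) = 8.131×10⁻⁶ mm/N.
So P = 1.055 / 8.131×10⁻⁶ = 129.8 kN, tensile.

P ≈ 130 kN (tensile)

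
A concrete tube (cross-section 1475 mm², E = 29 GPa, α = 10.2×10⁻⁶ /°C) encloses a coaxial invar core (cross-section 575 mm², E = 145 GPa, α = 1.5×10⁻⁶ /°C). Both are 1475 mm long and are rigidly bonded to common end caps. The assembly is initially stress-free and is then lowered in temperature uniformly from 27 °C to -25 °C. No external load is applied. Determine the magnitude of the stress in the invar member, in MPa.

σ ≈ 22.2 MPa (compressive)

Equilibrium of a rigid end plate with no external load gives equal and opposite internal forces ±P in the two members. Since α_{concrete} > α_{invar}, cooling drives the concrete into tension and the invar into compression.
Equating the net (thermal + elastic) strains gives |α₁ − α₂|·ΔT = P·[1/(A₁E₁) + 1/(A₂E₂)].
|α₁ − α₂|·ΔT = 8.7×10⁻⁶ × 52 = 0.0004524.
1/(A₁E₁) + 1/(A₂E₂) = 1/(1475×29×10³) + 1/(575×145×10³) = 3.537×10⁻⁸ N⁻¹.
P = 0.0004524 / 3.537×10⁻⁸ = 12790 N = 12.79 kN.
σ_{invar} = P/A₂ = 12790/575 = 22.24 MPa, compressive.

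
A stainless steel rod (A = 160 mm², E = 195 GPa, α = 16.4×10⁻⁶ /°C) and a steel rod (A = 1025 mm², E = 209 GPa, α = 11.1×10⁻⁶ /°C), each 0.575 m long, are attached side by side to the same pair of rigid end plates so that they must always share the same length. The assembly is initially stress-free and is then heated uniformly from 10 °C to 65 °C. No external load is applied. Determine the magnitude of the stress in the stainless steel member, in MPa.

σ ≈ 49.6 MPa (compressive)

Both members must finish at the same length. With the larger α, the stainless steel tends to over-expand; the plates restrain it, putting the stainless steel in compression and the steel in tension. With no external load the two internal forces are equal and opposite, magnitude P.
Equating the net (thermal + elastic) strains gives |α₁ − α₂|·ΔT = P·[1/(A₁E₁) + 1/(A₂E₂)].
|α₁ − α₂|·ΔT = 5.3×10⁻⁶ × 55 = 0.0002915.
1/(A₁E₁) + 1/(A₂E₂) = 1/(160×195×10³) + 1/(1025×209×10³) = 3.672×10⁻⁸ N⁻¹.
So P = 0.0002915 / 3.672×10⁻⁸ = 7.939 kN.
σ_{stainless steel} = P/A₁ = 7939/160 = 49.62 MPa, compressive.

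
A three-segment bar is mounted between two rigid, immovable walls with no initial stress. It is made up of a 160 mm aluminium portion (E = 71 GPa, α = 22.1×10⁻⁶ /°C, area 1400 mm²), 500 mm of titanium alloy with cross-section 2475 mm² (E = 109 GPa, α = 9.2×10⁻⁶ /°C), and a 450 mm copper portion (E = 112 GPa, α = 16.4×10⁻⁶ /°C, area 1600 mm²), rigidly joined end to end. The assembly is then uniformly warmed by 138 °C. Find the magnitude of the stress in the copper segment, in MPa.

σ ≈ 224 MPa (compressive)

Free thermal expansion of the whole bar: Σ αᵢΔT Lᵢ = 22.1×10⁻⁶×138×160 + 9.2×10⁻⁶×138×500 + 16.4×10⁻⁶×138×450 = 2.141 mm.
Since the ends are fixed, an axial force P builds up, equal in every segment, with P · Σ Lᵢ/(AᵢEᵢ) = δ_free.
Σ Lᵢ/(AᵢEᵢ) = 160/(1400×71×10³) + 500/(2475×109×10³) + 450/(1600×112×10³) = 5.974×10⁻⁶ mm/N.
Hence P = δ_free / Σ(L/AE) = 2.141/5.974×10⁻⁶ = 358.4 kN (compressive).
σ_{copper} = P / A = 358400 / 1600 = 224 MPa.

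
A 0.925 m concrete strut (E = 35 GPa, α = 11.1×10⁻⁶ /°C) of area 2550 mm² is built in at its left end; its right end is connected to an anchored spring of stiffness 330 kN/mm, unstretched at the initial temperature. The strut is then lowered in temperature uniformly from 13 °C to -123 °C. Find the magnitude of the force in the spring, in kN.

The unrestrained thermal change is αΔT L = 11.1×10⁻⁶ × 136 × 925 = 1.396 mm.
With a force P in the spring, the elastic change of the strut is PL/(AE) and that of the spring is P/k; compatibility requires their sum to equal δ_free.
So P = δ_free / [L/(AE) + 1/k] = 1.396 / [ 925/(2550×35×10³) + 1/(330×10³) ].
P = 1.396 / 1.339×10⁻⁵ = 104300 N.

P ≈ 104 kN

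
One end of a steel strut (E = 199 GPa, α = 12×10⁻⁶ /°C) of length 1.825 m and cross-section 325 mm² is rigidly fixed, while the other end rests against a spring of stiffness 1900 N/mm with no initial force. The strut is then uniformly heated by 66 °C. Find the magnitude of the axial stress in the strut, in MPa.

σ ≈ 8.02 MPa (compressive)

The unrestrained thermal change is αΔT L = 12×10⁻⁶ × 66 × 1825 = 1.445 mm.
Let P be the compressive force at the spring. The strut shortens elastically by PL/(AE) and the spring compresses by P/k; together these equal δ_free.
So P = δ_free / [L/(AE) + 1/k] = 1.445 / [ 1825/(325×199×10³) + 1/(1900) ].
P = 1.445 / 0.0005545 = 2607 N.
σ = P/A = 2607/325 = 8.02 MPa.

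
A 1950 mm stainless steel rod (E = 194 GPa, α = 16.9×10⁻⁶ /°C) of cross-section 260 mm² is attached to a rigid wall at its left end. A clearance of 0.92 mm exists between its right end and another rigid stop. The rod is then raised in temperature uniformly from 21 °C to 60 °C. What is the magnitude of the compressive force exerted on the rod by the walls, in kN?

Unrestrained expansion: δ_free = αΔT L = 16.9×10⁻⁶ × 39 × 1950 = 1.285 mm.
The gap closes (δ_free > 0.92 mm) and the wall then resists a further 1.285 − 0.92 = 0.3652 mm of expansion.
So σ = E(δ_free − g)/L = 194×10³ × 0.3652/1950 = 36.34 MPa.
Force on the wall = σA = 36.34 × 260 mm² = 9.448 kN.

P ≈ 9.45 kN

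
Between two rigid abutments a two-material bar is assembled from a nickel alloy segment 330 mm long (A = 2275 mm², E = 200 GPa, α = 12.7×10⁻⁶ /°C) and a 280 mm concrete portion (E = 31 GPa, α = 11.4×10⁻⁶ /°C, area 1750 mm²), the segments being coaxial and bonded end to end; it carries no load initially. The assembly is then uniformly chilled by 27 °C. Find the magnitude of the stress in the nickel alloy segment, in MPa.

σ ≈ 14.9 MPa (tensile)

Free thermal contraction of the whole bar: Σ αᵢΔT Lᵢ = 12.7×10⁻⁶×27×330 + 11.4×10⁻⁶×27×280 = 0.1993 mm.
The walls prevent any net length change, so an axial force P (same in every segment) develops. Compatibility: P · Σ Lᵢ/(AᵢEᵢ) = δ_free.
Σ Lᵢ/(AᵢEᵢ) = 330/(2275×200×10³) + 280/(1750×31×10³) = 5.887×10⁻⁶ mm/N.
P = 0.1993 / 5.887×10⁻⁶ = 33860 N = 33.86 kN, tensile.
σ_{nickel alloy} = P / A = 33860 / 2275 = 14.89 MPa.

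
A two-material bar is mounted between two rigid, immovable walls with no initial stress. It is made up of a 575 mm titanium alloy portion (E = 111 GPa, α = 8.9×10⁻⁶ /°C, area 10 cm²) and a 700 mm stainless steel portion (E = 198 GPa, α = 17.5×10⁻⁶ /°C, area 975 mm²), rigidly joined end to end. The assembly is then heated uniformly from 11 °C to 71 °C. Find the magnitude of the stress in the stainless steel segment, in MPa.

With the walls removed the bar would change length by δ_free = Σ αᵢΔT Lᵢ = 8.9×10⁻⁶×60×575 + 17.5×10⁻⁶×60×700 = 1.042 mm.
Since the ends are fixed, an axial force P builds up, equal in every segment, with P · Σ Lᵢ/(AᵢEᵢ) = δ_free.
The series flexibility is Σ Lᵢ/(AᵢEᵢ) = 575/(1000×111×10³) + 700/(975×198×10³) = 8.806×10⁻⁶ mm/N.
So P = 1.042 / 8.806×10⁻⁶ = 118.3 kN, compressive.
σ_{stainless steel} = P / A = 118300 / 975 = 121.4 MPa.

σ ≈ 121 MPa (compressive)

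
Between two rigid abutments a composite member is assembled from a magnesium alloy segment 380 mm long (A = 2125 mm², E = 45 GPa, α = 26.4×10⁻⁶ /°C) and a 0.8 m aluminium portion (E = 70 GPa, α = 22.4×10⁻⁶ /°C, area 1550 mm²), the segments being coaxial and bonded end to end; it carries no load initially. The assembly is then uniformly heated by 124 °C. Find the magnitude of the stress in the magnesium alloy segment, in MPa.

σ ≈ 144 MPa (compressive)

If the supports were absent, the total length change would be Σ αᵢΔT Lᵢ = 26.4×10⁻⁶×124×380 + 22.4×10⁻⁶×124×800 = 3.466 mm.
Since the ends are fixed, an axial force P builds up, equal in every segment, with P · Σ Lᵢ/(AᵢEᵢ) = δ_free.
The series flexibility is Σ Lᵢ/(AᵢEᵢ) = 380/(2125×45×10³) + 800/(1550×70×10³) = 1.135×10⁻⁵ mm/N.
Hence P = δ_free / Σ(L/AE) = 3.466/1.135×10⁻⁵ = 305.5 kN (compressive).
σ_{magnesium alloy} = P / A = 305500 / 2125 = 143.7 MPa.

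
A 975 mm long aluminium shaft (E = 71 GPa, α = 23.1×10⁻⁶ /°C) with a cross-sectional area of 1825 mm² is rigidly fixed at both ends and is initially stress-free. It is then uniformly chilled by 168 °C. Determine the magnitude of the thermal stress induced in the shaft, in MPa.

σ ≈ 276 MPa (tensile)

The supports are rigid, so the total axial strain is zero. The restrained thermal strain is ε = αΔT = 23.1×10⁻⁶ × 168 = 3880.8×10⁻⁶.
σ = EαΔT = 71×10³ × 23.1×10⁻⁶ × 168 = 275.5 MPa (tensile; the shaft is trying to contract).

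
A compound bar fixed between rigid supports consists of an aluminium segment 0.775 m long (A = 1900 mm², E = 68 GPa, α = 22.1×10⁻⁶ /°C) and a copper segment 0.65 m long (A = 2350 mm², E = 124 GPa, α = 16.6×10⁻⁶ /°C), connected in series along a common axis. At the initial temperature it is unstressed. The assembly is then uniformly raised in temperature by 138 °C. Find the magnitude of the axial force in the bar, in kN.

P ≈ 468 kN (compressive)

If the supports were absent, the total length change would be Σ αᵢΔT Lᵢ = 22.1×10⁻⁶×138×775 + 16.6×10⁻⁶×138×650 = 3.853 mm.
The rigid supports impose zero overall length change; the single axial force P common to all segments must satisfy P Σ Lᵢ/(AᵢEᵢ) = δ_free.
Σ Lᵢ/(AᵢEᵢ) = 775/(1900×68×10³) + 650/(2350×124×10³) = 8.229×10⁻⁶ mm/N.
P = 3.853 / 8.229×10⁻⁶ = 468200 N = 468.2 kN, compressive.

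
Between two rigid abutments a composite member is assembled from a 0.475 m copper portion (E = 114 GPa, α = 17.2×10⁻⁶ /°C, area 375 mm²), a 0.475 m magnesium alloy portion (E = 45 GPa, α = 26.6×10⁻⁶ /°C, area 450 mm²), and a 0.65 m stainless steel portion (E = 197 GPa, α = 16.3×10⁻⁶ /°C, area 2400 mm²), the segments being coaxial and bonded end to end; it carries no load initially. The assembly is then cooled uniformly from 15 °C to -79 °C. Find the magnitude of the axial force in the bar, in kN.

If the supports were absent, the total length change would be Σ αᵢΔT Lᵢ = 17.2×10⁻⁶×94×475 + 26.6×10⁻⁶×94×475 + 16.3×10⁻⁶×94×650 = 2.952 mm.
The rigid supports impose zero overall length change; the single axial force P common to all segments must satisfy P Σ Lᵢ/(AᵢEᵢ) = δ_free.
The series flexibility is Σ Lᵢ/(AᵢEᵢ) = 475/(375×114×10³) + 475/(450×45×10³) + 650/(2400×197×10³) = 3.594×10⁻⁵ mm/N.
Hence P = δ_free / Σ(L/AE) = 2.952/3.594×10⁻⁵ = 82.12 kN (tensile).

P ≈ 82.1 kN (tensile)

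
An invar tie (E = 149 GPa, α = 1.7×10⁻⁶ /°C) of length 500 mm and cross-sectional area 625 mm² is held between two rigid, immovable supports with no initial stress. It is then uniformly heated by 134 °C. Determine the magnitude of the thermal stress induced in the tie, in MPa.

Because both ends are immovable the net strain is zero, and the suppressed thermal strain is αΔT = 1.7×10⁻⁶ × 134 = 227.8×10⁻⁶.
σ = EαΔT = 149×10³ × 1.7×10⁻⁶ × 134 = 33.94 MPa (compressive; the tie is trying to expand).

σ ≈ 33.9 MPa (compressive)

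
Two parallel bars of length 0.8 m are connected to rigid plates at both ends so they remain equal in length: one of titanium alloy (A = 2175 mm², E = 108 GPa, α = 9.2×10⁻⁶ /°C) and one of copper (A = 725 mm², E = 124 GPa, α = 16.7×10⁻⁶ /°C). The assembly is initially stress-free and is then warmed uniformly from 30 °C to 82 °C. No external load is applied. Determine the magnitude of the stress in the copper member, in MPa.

Equilibrium of a rigid end plate with no external load gives equal and opposite internal forces ±P in the two members. Since α_{copper} > α_{titanium alloy}, heating drives the copper into compression and the titanium alloy into tension.
Compatibility of the two members (thermal + elastic change equal): (α₁ − α₂)ΔT = P·[1/(A₁E₁) + 1/(A₂E₂)].
|α₁ − α₂|·ΔT = 7.5×10⁻⁶ × 52 = 0.00039.
1/(A₁E₁) + 1/(A₂E₂) = 1/(2175×108×10³) + 1/(725×124×10³) = 1.538×10⁻⁸ N⁻¹.
So P = 0.00039 / 1.538×10⁻⁸ = 25.36 kN.
σ_{copper} = P/A₂ = 25360/725 = 34.97 MPa, compressive.

σ ≈ 35 MPa (compressive)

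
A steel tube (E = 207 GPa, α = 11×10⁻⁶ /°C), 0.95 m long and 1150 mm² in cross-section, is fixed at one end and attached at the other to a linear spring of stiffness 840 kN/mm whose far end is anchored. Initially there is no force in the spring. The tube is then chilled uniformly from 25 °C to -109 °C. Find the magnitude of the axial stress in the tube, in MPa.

If the spring were absent the tube would shorten by αΔT L = 11×10⁻⁶ × 134 × 950 = 1.4 mm.
With a force P in the spring, the elastic change of the tube is PL/(AE) and that of the spring is P/k; compatibility requires their sum to equal δ_free.
P [ L/(AE) + 1/k ] = δ_free → P [ 950/(1150×207×10³) + 1/(840×10³) ] = 1.4.
P = 1.4 / 5.181×10⁻⁶ = 270300 N.
σ = P/A = 270300/1150 = 235 MPa.

σ ≈ 235 MPa (tensile)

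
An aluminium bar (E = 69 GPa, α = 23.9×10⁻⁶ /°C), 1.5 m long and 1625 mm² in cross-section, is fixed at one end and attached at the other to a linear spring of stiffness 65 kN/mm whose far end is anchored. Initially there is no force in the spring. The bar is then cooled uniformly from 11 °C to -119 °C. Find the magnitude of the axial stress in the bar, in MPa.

If the spring were absent the bar would shorten by αΔT L = 23.9×10⁻⁶ × 130 × 1500 = 4.66 mm.
Let P be the tensile force in the spring. The bar extends elastically by PL/(AE) and the spring stretches by P/k; together these equal δ_free.
So P = δ_free / [L/(AE) + 1/k] = 4.66 / [ 1500/(1625×69×10³) + 1/(65×10³) ].
P = 4.66 / 2.876×10⁻⁵ = 162000 N.
σ = P/A = 162000/1625 = 99.71 MPa.

σ ≈ 99.7 MPa (tensile)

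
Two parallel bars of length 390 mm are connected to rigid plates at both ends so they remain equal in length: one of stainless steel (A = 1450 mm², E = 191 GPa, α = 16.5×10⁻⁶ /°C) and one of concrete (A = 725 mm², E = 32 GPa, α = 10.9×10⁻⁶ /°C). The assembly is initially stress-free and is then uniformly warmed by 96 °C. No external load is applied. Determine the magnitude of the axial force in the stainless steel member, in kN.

P ≈ 11.5 kN (compressive in the stainless steel)

Both members must finish at the same length. With the larger α, the stainless steel tends to over-expand; the plates restrain it, putting the stainless steel in compression and the concrete in tension. With no external load the two internal forces are equal and opposite, magnitude P.
Setting the final lengths equal and cancelling L: (α₁ − α₂)ΔT = P/(A₁E₁) + P/(A₂E₂).
|α₁ − α₂|·ΔT = 5.6×10⁻⁶ × 96 = 0.0005376.
1/(A₁E₁) + 1/(A₂E₂) = 1/(1450×191×10³) + 1/(725×32×10³) = 4.671×10⁻⁸ N⁻¹.
So P = 0.0005376 / 4.671×10⁻⁸ = 11.51 kN.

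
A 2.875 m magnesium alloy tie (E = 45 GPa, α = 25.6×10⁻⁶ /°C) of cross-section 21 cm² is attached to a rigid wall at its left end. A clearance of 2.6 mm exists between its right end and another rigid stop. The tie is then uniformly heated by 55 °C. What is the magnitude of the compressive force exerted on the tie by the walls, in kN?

Free thermal elongation = αΔT L = 25.6×10⁻⁶ × 55 × 2875 = 4.048 mm.
This exceeds the 2.6 mm gap, so the wall pushes back. The portion of expansion that must be recovered elastically is δ_free − gap = 4.048 − 2.6 = 1.448 mm.
So σ = E(δ_free − g)/L = 45×10³ × 1.448/2875 = 22.66 MPa.
Force on the wall = σA = 22.66 × 2100 mm² = 47.6 kN.

P ≈ 47.6 kN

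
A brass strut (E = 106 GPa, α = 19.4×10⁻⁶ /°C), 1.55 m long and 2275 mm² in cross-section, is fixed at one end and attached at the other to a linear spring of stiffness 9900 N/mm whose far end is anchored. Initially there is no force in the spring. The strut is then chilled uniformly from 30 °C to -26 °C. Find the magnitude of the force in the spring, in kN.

The unrestrained thermal change is αΔT L = 19.4×10⁻⁶ × 56 × 1550 = 1.684 mm.
Let P be the tensile force in the spring. The strut extends elastically by PL/(AE) and the spring stretches by P/k; together these equal δ_free.
So P = δ_free / [L/(AE) + 1/k] = 1.684 / [ 1550/(2275×106×10³) + 1/(9900) ].
P = 1.684 / 0.0001074 = 15670 N.

P ≈ 15.7 kN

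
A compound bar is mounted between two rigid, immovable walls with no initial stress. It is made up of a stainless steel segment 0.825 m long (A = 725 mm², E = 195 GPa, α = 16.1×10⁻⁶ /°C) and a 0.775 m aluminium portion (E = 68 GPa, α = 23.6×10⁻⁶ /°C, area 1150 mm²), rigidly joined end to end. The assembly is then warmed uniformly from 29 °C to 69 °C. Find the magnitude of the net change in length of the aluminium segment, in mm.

|ΔL| ≈ 0.0633 mm

If the supports were absent, the total length change would be Σ αᵢΔT Lᵢ = 16.1×10⁻⁶×40×825 + 23.6×10⁻⁶×40×775 = 1.263 mm.
Since the ends are fixed, an axial force P builds up, equal in every segment, with P · Σ Lᵢ/(AᵢEᵢ) = δ_free.
Σ Lᵢ/(AᵢEᵢ) = 825/(725×195×10³) + 775/(1150×68×10³) = 1.575×10⁻⁵ mm/N.
P = 1.263 / 1.575×10⁻⁵ = 80200 N = 80.2 kN, compressive.
For the aluminium segment, free thermal change = 23.6×10⁻⁶×40×775 = 0.7316 mm and elastic change from P = 80200×775/(1150×68×10³) = 0.7949 mm; these oppose, so the net change is 0.0633 mm (segment shortens).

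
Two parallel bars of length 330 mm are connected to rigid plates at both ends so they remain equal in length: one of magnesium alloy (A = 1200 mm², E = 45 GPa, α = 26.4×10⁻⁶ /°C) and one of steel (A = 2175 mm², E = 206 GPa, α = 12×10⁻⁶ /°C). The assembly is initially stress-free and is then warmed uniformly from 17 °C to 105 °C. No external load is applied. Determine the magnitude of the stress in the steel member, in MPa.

σ ≈ 28.1 MPa (tensile)

Equilibrium of a rigid end plate with no external load gives equal and opposite internal forces ±P in the two members. Since α_{magnesium alloy} > α_{steel}, heating drives the magnesium alloy into compression and the steel into tension.
Equating the net (thermal + elastic) strains gives |α₁ − α₂|·ΔT = P·[1/(A₁E₁) + 1/(A₂E₂)].
|α₁ − α₂|·ΔT = 14.4×10⁻⁶ × 88 = 0.001267.
1/(A₁E₁) + 1/(A₂E₂) = 1/(1200×45×10³) + 1/(2175×206×10³) = 2.075×10⁻⁸ N⁻¹.
P = 0.001267 / 2.075×10⁻⁸ = 61070 N = 61.07 kN.
σ_{steel} = P/A₂ = 61070/2175 = 28.08 MPa, tensile.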